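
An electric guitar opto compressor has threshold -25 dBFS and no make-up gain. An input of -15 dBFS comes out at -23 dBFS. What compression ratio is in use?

5:1

Input overshoot = -15 − (-25) = 10 dB; output overshoot = -23 − (-25) = 2 dB.
Ratio = 10 / 2 = 5.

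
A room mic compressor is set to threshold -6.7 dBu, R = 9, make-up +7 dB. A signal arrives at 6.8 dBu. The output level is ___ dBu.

6.8 dBu sits 13.5 dB over threshold.
At 9:1 the overshoot is divided by 9, leaving 1.5 dB above threshold.
Output = -6.7 + 1.5 = -5.2 dBu; make-up adds 7 dB, giving 1.8 dBu.

1.8 dBu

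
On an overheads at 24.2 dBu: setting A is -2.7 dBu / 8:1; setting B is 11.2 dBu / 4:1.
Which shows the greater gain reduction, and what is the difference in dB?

A: GR = 26.9 − 26.9/8 = 23.5375 dB.
B: GR = 13 − 13/4 = 9.75 dB.
A applies 13.7875 dB more gain reduction.

A, by 13.7875 dB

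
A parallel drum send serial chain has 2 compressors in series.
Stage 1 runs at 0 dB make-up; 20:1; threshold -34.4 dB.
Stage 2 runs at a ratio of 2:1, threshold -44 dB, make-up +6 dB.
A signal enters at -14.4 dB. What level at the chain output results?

-32.7 dB

Stage 1: overshoot 20 dB → 20/20 = 1 dB → -33.4 dB.
Stage 2: -33.4 dB is 10.6 dB over -44 dB; at 2:1 that becomes 5.3 dB over, giving -38.7 dB; +6 dB make-up → -32.7 dB.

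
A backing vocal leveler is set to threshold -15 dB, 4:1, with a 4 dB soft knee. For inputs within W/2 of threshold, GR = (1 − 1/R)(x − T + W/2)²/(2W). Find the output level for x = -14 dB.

-14.84375 dB

x − T + W/2 = -14 − (-15) + 2 = 3.
GR = (1 − 1/4) × 3² / 8 = 0.75 × 9 / 8 = 0.84375 dB.
Output = -14 − 0.84375 = -14.84375 dB.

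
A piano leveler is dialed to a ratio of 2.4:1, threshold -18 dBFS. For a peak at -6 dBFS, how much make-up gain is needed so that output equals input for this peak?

The peak compresses to -18 + 12/2.4 = -13 dBFS.
To reach -6 dBFS requires -6 − (-13) = 7 dB of make-up.

7 dB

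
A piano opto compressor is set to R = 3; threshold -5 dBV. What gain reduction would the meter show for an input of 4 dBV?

6 dB

Overshoot = 4 − (-5) = 9 dB.
At 3:1, output sits 9/3 = 3 dB above threshold.
So the signal is attenuated by 9 − 3 = 6 dB.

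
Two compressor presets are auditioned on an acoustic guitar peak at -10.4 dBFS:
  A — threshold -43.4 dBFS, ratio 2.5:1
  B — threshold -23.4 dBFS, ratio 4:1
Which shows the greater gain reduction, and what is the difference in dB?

A: GR = 33 − 33/2.5 = 19.8 dB.
B: GR = 13 − 13/4 = 9.75 dB.
A reduces 10.05 dB more.

A, by 10.05 dB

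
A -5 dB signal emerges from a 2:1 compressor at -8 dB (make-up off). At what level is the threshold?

Let T be the threshold. Output overshoot = (input overshoot)/R, so -8 − T = (-5 − T)/2.
2·(-8 − T) = -5 − T → 1·T = -16 − (-5) = -11.
T = -11/1 = -11 dB.

-11 dB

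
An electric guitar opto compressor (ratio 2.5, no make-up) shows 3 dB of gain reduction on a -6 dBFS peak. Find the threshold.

-11 dBFS

Input is 5 dB above T (since output overshoot × R = input overshoot: (-9 − T)·2.5 = -6 − T gives T = -11 dBFS).
Check: -11 + (-6 − (-11))/2.5 = -11 + 2 = -9 dBFS. ✓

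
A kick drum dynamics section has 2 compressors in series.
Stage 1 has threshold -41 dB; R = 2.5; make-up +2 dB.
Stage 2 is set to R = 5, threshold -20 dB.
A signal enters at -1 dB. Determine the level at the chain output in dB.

Stage 1: 40 dB above -41 dB, reduced 2.5:1 to 16 dB above → -25 dB; +2 dB make-up → -23 dB.
Stage 2: -23 dB is at or below the -20 dB threshold — no compression; output -23 dB.

-23 dB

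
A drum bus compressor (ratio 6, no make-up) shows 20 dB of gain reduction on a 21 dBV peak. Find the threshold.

-3 dBV

Input is 24 dB above T (since output overshoot × R = input overshoot: (1 − T)·6 = 21 − T gives T = -3 dBV).
Check: -3 + (21 − (-3))/6 = -3 + 4 = 1 dBV. ✓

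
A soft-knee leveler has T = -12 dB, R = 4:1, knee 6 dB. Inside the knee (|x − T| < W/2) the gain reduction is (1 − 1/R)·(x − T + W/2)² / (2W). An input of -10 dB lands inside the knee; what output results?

-11.5625 dB

x − T + W/2 = -10 − (-12) + 3 = 5.
GR = (1 − 1/4) × 5² / 12 = 0.75 × 25 / 12 = 1.5625 dB.
Output = -10 − 1.5625 = -11.5625 dB.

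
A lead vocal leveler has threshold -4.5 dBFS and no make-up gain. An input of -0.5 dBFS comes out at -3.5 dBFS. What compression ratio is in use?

4:1

Input overshoot = -0.5 − (-4.5) = 4 dB; output overshoot = -3.5 − (-4.5) = 1 dB.
Ratio = 4 / 1 = 4.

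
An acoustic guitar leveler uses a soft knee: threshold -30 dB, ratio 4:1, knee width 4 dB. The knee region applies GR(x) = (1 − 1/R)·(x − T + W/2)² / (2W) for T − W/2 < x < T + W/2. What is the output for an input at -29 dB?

x − T + W/2 = -29 − (-30) + 2 = 3.
GR = (1 − 1/4) × 3² / 8 = 0.75 × 9 / 8 = 0.84375 dB.
Output = -29 − 0.84375 = -29.84375 dB.

-29.84375 dB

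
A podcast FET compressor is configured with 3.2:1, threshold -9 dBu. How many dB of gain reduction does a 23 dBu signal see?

The signal is 32 dB above threshold.
A 3.2:1 ratio leaves 10 dB of that excess.
So the signal is attenuated by 32 − 10 = 22 dB.

22 dB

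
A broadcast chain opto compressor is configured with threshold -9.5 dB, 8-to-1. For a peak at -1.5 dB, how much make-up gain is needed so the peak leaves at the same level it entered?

The peak compresses to -9.5 + 8/8 = -8.5 dB.
To reach -1.5 dB requires -1.5 − (-8.5) = 7 dB of make-up.

7 dB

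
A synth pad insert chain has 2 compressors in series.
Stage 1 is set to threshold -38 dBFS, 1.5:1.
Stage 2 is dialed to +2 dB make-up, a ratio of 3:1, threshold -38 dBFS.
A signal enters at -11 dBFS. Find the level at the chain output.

Stage 1: -11 dBFS is 27 dB over -38 dBFS; at 1.5:1 that becomes 18 dB over, giving -20 dBFS.
Stage 2: -20 dBFS is 18 dB over -38 dBFS; at 3:1 that becomes 6 dB over, giving -32 dBFS; +2 dB make-up → -30 dBFS.

-30 dBFS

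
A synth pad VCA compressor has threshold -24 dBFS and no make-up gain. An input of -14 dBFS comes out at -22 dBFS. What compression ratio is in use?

5:1

Input overshoot = -14 − (-24) = 10 dB; output overshoot = -22 − (-24) = 2 dB.
Ratio = 10 / 2 = 5.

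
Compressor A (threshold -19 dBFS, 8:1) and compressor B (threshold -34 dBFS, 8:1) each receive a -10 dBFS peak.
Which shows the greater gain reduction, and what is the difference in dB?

B, by 13.125 dB

A: overshoot 9 dB → output overshoot 1.125 dB → GR 7.875 dB.
B: overshoot 24 dB → output overshoot 3 dB → GR 21 dB.
Difference: 13.125 dB in favour of B.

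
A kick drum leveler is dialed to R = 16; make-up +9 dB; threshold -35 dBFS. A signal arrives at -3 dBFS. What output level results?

Overshoot: -3 − (-35) = 32 dB.
16:1 compression reduces that to 32/16 = 2 dB over.
So the level is -35 + 2 = -33 dBFS; make-up adds 9 dB, giving -24 dBFS.

-24 dBFS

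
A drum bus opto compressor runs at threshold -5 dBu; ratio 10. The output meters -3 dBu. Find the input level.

That's 2 dB above the -5 dBu threshold.
Input overshoot = R × output overshoot = 20 dB → input = -5 + 20 = 15 dBu.

15 dBu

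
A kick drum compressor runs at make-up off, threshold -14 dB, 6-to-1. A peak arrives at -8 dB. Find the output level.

The input is 6 dB above the -14 dB threshold.
The 6 dB excess becomes 1 dB after 6:1 reduction.
So the level is -14 + 1 = -13 dB.

-13 dB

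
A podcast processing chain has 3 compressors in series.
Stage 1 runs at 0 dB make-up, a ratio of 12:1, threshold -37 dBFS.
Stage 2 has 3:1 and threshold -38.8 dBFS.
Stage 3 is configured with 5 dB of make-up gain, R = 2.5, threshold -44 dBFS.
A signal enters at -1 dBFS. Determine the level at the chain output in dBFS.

-36.28 dBFS

Stage 1: -1 dBFS is 36 dB over -37 dBFS; at 12:1 that becomes 3 dB over, giving -34 dBFS.
Stage 2: 4.8 dB above -38.8 dBFS, reduced 3:1 to 1.6 dB above → -37.2 dBFS.
Stage 3: overshoot 6.8 dB → 6.8/2.5 = 2.72 dB → -41.28 dBFS; +5 dB make-up → -36.28 dBFS.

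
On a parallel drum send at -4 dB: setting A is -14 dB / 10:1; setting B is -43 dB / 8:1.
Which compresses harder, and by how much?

A: 10 dB over, compressed to 1 dB over, so 9 dB of GR.
B: 39 dB over, compressed to 4.875 dB over, so 34.125 dB of GR.
B applies 25.125 dB more gain reduction.

B, by 25.125 dB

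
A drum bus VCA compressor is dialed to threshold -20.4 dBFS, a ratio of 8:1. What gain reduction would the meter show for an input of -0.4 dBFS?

17.5 dB

The signal is 20 dB above threshold.
At 8:1, output sits 20/8 = 2.5 dB above threshold.
So the signal is attenuated by 20 − 2.5 = 17.5 dB.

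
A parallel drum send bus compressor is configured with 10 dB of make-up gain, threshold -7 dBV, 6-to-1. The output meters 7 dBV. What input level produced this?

17 dBV

Stripping the +10 dB make-up gives -3 dBV at the gain stage.
The compressed level sits -3 − (-7) = 4 dB over threshold.
Before 6:1 compression the overshoot was 4 × 6 = 24 dB, so input = -7 + 24 = 17 dBV.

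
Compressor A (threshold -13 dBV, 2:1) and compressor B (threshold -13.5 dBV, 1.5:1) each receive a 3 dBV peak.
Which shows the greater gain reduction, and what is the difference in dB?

A: 16 dB over, compressed to 8 dB over, so 8 dB of GR.
B: 16.5 dB over, compressed to 11 dB over, so 5.5 dB of GR.
Difference: 2.5 dB in favour of A.

A, by 2.5 dB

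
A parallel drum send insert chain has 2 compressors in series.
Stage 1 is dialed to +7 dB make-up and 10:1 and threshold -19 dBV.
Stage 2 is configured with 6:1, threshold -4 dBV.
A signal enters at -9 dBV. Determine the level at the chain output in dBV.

Stage 1: overshoot 10 dB → 10/10 = 1 dB → -18 dBV; +7 dB make-up → -11 dBV.
Stage 2: -11 dBV ≤ -4 dBV, so stage 2 doesn't engage; output -11 dBV.

-11 dBV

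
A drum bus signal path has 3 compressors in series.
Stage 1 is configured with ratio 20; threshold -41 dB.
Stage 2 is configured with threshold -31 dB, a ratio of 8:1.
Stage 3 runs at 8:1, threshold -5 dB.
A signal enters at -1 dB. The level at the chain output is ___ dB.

Stage 1: overshoot 40 dB → 40/20 = 2 dB → -39 dB.
Stage 2: -39 dB ≤ -31 dB, so stage 2 doesn't engage; output -39 dB.
Stage 3: below threshold (-39 ≤ -5); passes unchanged; output -39 dB.

-39 dB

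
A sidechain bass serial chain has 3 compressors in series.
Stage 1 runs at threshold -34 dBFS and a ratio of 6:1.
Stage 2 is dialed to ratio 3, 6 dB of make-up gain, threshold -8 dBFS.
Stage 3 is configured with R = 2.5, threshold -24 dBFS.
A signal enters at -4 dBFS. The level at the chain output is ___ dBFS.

-23.6 dBFS

Stage 1: -4 dBFS is 30 dB over -34 dBFS; at 6:1 that becomes 5 dB over, giving -29 dBFS.
Stage 2: -29 dBFS ≤ -8 dBFS, so stage 2 doesn't engage; make-up brings it to -23 dBFS.
Stage 3: 1 dB above -24 dBFS, reduced 2.5:1 to 0.4 dB above → -23.6 dBFS.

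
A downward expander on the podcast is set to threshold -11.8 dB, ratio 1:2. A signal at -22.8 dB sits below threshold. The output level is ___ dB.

-33.8 dB

Below threshold, a 1:2 expander applies gain = (2−1)×(T − x) of attenuation.
(2−1) × 11 = 11 dB, so output = -22.8 − 11 = -33.8 dB.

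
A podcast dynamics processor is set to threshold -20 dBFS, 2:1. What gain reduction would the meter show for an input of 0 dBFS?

Overshoot = 0 − (-20) = 20 dB.
At 2:1, output sits 20/2 = 10 dB above threshold.
So the signal is attenuated by 20 − 10 = 10 dB.

10 dB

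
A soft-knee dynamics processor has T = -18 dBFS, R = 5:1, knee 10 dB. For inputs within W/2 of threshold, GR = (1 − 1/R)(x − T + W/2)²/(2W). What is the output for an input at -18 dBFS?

x − T + W/2 = -18 − (-18) + 5 = 5.
GR = (1 − 1/5) × 5² / 20 = 0.8 × 25 / 20 = 1 dB.
Output = -18 − 1 = -19 dBFS.

-19 dBFS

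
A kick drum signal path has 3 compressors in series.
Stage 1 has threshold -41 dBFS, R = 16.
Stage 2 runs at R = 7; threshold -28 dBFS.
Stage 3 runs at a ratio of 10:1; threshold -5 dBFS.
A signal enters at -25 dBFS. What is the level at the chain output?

Stage 1: overshoot 16 dB → 16/16 = 1 dB → -40 dBFS.
Stage 2: -40 dBFS ≤ -28 dBFS, so stage 2 doesn't engage; output -40 dBFS.
Stage 3: -40 dBFS is at or below the -5 dBFS threshold — no compression; output -40 dBFS.

-40 dBFS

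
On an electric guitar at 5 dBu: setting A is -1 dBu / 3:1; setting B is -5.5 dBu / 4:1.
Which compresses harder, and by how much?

B, by 3.875 dB

A: 6 dB over, compressed to 2 dB over, so 4 dB of GR.
B: 10.5 dB over, compressed to 2.625 dB over, so 7.875 dB of GR.
B reduces 3.875 dB more.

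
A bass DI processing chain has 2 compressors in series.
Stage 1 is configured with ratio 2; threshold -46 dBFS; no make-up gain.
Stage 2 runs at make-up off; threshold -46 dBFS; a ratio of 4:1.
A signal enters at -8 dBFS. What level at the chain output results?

-41.25 dBFS

Stage 1: overshoot 38 dB → 38/2 = 19 dB → -27 dBFS.
Stage 2: 19 dB above -46 dBFS, reduced 4:1 to 4.75 dB above → -41.25 dBFS.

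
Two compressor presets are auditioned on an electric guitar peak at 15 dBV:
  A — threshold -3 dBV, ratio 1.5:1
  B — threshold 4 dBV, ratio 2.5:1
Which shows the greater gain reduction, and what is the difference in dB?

B, by 0.6 dB

A: GR = 18 − 18/1.5 = 6 dB.
B: GR = 11 − 11/2.5 = 6.6 dB.
Difference: 0.6 dB in favour of B.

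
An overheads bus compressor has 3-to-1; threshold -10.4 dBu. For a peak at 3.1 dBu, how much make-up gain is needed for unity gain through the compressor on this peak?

9 dB

The peak compresses to -10.4 + 13.5/3 = -5.9 dBu.
To reach 3.1 dBu requires 3.1 − (-5.9) = 9 dB of make-up.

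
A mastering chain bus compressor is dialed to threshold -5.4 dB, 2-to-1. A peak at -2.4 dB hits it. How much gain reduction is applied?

1.5 dB

-2.4 dB exceeds the threshold by 3 dB.
After 2:1 compression the overshoot becomes 3/2 = 1.5 dB.
Gain reduction = 3 − 1.5 = 1.5 dB.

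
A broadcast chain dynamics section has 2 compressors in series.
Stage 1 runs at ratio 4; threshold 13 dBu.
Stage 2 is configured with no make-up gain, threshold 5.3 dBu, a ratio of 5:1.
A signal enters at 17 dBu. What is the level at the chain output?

7.04 dBu

Stage 1: overshoot 4 dB → 4/4 = 1 dB → 14 dBu.
Stage 2: 8.7 dB above 5.3 dBu, reduced 5:1 to 1.74 dB above → 7.04 dBu.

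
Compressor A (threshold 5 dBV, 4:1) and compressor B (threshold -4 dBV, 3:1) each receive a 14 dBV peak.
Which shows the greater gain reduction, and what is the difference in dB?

A: overshoot 9 dB → output overshoot 2.25 dB → GR 6.75 dB.
B: overshoot 18 dB → output overshoot 6 dB → GR 12 dB.
B reduces 5.25 dB more.

B, by 5.25 dB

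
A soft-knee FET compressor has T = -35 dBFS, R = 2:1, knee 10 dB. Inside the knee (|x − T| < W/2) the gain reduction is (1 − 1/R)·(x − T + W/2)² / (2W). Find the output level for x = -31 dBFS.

x − T + W/2 = -31 − (-35) + 5 = 9.
GR = (1 − 1/2) × 9² / 20 = 0.5 × 81 / 20 = 2.025 dB.
Output = -31 − 2.025 = -33.025 dBFS.

-33.025 dBFS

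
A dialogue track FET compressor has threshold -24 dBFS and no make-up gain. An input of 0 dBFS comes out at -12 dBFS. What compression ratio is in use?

2:1

Input overshoot = 0 − (-24) = 24 dB; output overshoot = -12 − (-24) = 12 dB.
Ratio = 24 / 12 = 2.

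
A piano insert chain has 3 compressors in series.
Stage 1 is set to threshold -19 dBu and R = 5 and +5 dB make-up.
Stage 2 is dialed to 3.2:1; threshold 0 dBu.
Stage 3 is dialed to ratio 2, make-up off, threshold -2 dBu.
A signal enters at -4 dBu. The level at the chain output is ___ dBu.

Stage 1: 15 dB above -19 dBu, reduced 5:1 to 3 dB above → -16 dBu; +5 dB make-up → -11 dBu.
Stage 2: -11 dBu ≤ 0 dBu, so stage 2 doesn't engage; output -11 dBu.
Stage 3: -11 dBu ≤ -2 dBu, so stage 3 doesn't engage; output -11 dBu.

-11 dBu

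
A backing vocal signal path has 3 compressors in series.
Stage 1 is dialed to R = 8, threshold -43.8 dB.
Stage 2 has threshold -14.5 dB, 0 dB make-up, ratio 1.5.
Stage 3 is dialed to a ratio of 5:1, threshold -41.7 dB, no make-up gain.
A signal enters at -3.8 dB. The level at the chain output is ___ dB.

-41.12 dB

Stage 1: overshoot 40 dB → 40/8 = 5 dB → -38.8 dB.
Stage 2: -38.8 dB ≤ -14.5 dB, so stage 2 doesn't engage; output -38.8 dB.
Stage 3: overshoot 2.9 dB → 2.9/5 = 0.58 dB → -41.12 dB.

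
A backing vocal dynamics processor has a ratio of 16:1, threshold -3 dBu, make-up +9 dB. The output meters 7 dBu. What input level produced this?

Remove make-up: 7 − 9 = -2 dBu.
That's 1 dB above the -3 dBu threshold.
Undo the ratio: input overshoot = 1 × 16 = 16 dB, giving input = 13 dBu.

13 dBu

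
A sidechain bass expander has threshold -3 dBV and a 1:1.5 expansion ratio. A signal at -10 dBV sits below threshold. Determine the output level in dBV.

-13.5 dBV

Below threshold, a 1:1.5 expander applies gain = (1.5−1)×(T − x) of attenuation.
(1.5−1) × 7 = 3.5 dB, so output = -10 − 3.5 = -13.5 dBV.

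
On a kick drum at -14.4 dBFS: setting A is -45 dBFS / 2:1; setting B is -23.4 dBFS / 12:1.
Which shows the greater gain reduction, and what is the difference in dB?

A, by 7.05 dB

A: 30.6 dB over, compressed to 15.3 dB over, so 15.3 dB of GR.
B: 9 dB over, compressed to 0.75 dB over, so 8.25 dB of GR.
A reduces 7.05 dB more.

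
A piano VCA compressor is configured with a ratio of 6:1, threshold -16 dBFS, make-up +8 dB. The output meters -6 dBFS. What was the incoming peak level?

-4 dBFS

Remove make-up: -6 − 8 = -14 dBFS.
That's 2 dB above the -16 dBFS threshold.
Input overshoot = R × output overshoot = 12 dB → input = -16 + 12 = -4 dBFS.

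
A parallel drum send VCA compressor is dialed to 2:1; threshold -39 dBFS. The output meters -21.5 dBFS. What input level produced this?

-4 dBFS

That's 17.5 dB above the -39 dBFS threshold.
Undo the ratio: input overshoot = 17.5 × 2 = 35 dB, giving input = -4 dBFS.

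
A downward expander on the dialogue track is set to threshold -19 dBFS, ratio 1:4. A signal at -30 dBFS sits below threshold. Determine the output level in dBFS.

Below threshold, a 1:4 expander applies gain = (4−1)×(T − x) of attenuation.
(4−1) × 11 = 33 dB, so output = -30 − 33 = -63 dBFS.

-63 dBFS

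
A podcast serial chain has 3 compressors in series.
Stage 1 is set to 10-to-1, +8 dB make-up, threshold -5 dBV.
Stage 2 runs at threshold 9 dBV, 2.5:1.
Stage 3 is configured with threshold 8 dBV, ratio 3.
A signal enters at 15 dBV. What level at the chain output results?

5 dBV

Stage 1: 20 dB above -5 dBV, reduced 10:1 to 2 dB above → -3 dBV; +8 dB make-up → 5 dBV.
Stage 2: below threshold (5 ≤ 9); passes unchanged; output 5 dBV.
Stage 3: below threshold (5 ≤ 8); passes unchanged; output 5 dBV.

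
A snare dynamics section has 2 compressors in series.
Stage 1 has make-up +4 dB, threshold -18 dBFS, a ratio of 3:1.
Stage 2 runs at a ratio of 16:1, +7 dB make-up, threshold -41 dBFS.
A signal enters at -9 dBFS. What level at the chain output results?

-32.125 dBFS

Stage 1: -9 dBFS is 9 dB over -18 dBFS; at 3:1 that becomes 3 dB over, giving -15 dBFS; +4 dB make-up → -11 dBFS.
Stage 2: 30 dB above -41 dBFS, reduced 16:1 to 1.875 dB above → -39.125 dBFS; +7 dB make-up → -32.125 dBFS.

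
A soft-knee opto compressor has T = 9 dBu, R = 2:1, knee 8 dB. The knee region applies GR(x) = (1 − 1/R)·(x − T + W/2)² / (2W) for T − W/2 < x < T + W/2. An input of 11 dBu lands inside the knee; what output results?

9.875 dBu

x − T + W/2 = 11 − 9 + 4 = 6.
GR = (1 − 1/2) × 6² / 16 = 0.5 × 36 / 16 = 1.125 dB.
Output = 11 − 1.125 = 9.875 dBu.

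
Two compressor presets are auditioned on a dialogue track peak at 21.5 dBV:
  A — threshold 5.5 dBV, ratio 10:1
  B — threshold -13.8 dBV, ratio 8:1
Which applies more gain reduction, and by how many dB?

B, by 16.4875 dB

A: overshoot 16 dB → output overshoot 1.6 dB → GR 14.4 dB.
B: overshoot 35.3 dB → output overshoot 4.4125 dB → GR 30.8875 dB.
Difference: 16.4875 dB in favour of B.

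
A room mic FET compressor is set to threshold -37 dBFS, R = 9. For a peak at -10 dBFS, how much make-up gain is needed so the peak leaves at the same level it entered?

24 dB

Overshoot 27 dB → 27/9 = 3 dB after compression, so the compressed level is -37 + 3 = -34 dBFS.
Make-up = target − compressed = -10 − (-34) = 24 dB.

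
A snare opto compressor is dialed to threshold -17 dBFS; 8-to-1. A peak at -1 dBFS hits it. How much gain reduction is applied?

-1 dBFS exceeds the threshold by 16 dB.
At 8:1, output sits 16/8 = 2 dB above threshold.
GR = overshoot in − overshoot out = 16 − 2 = 14 dB.

14 dB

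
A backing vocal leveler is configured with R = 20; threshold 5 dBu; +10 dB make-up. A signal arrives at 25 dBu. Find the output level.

16 dBu

The input is 20 dB above the 5 dBu threshold.
The 20 dB excess becomes 1 dB after 20:1 reduction.
That puts the output at 6 dBu; make-up adds 10 dB, giving 16 dBu.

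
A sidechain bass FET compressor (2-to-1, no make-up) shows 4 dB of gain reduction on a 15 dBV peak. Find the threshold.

Let T be the threshold. Output overshoot = (input overshoot)/R, so 11 − T = (15 − T)/2.
2·(11 − T) = 15 − T → 1·T = 22 − 15 = 7.
T = 7/1 = 7 dBV.

7 dBV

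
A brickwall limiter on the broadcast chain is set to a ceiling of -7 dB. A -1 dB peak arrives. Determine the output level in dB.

The limiter clamps the peak to its -7 dB ceiling.

-7 dB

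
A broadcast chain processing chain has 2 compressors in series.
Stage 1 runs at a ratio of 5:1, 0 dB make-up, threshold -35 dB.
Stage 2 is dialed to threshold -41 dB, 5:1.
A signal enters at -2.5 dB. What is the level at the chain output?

Stage 1: 32.5 dB above -35 dB, reduced 5:1 to 6.5 dB above → -28.5 dB.
Stage 2: 12.5 dB above -41 dB, reduced 5:1 to 2.5 dB above → -38.5 dB.

-38.5 dB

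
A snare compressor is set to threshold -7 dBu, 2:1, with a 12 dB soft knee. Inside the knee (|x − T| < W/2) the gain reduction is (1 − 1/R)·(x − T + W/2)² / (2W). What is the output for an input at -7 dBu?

x − T + W/2 = -7 − (-7) + 6 = 6.
GR = (1 − 1/2) × 6² / 24 = 0.5 × 36 / 24 = 0.75 dB.
Output = -7 − 0.75 = -7.75 dBu.

-7.75 dBu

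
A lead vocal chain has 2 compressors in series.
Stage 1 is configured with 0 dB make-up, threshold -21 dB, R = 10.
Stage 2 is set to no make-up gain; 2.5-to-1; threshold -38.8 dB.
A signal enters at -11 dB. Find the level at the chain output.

-31.28 dB

Stage 1: -11 dB is 10 dB over -21 dB; at 10:1 that becomes 1 dB over, giving -20 dB.
Stage 2: -20 dB is 18.8 dB over -38.8 dB; at 2.5:1 that becomes 7.52 dB over, giving -31.28 dB.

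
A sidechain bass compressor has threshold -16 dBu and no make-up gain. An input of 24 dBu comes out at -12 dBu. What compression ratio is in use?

10:1

Input overshoot = 24 − (-16) = 40 dB; output overshoot = -12 − (-16) = 4 dB.
Ratio = 40 / 4 = 10.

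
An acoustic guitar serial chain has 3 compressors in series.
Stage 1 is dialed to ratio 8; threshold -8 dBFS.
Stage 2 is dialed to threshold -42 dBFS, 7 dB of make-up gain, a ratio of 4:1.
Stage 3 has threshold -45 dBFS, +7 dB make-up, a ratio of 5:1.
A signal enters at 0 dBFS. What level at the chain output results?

Stage 1: 0 dBFS is 8 dB over -8 dBFS; at 8:1 that becomes 1 dB over, giving -7 dBFS.
Stage 2: 35 dB above -42 dBFS, reduced 4:1 to 8.75 dB above → -33.25 dBFS; +7 dB make-up → -26.25 dBFS.
Stage 3: overshoot 18.75 dB → 18.75/5 = 3.75 dB → -41.25 dBFS; +7 dB make-up → -34.25 dBFS.

-34.25 dBFS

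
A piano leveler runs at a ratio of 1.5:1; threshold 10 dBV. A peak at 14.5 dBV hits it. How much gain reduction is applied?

Overshoot = 14.5 − 10 = 4.5 dB.
At 1.5:1, output sits 4.5/1.5 = 3 dB above threshold.
Gain reduction = 4.5 − 3 = 1.5 dB.

1.5 dB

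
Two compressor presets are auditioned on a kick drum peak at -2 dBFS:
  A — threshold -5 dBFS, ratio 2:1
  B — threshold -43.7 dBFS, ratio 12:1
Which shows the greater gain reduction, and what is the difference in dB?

A: GR = 3 − 3/2 = 1.5 dB.
B: GR = 41.7 − 41.7/12 = 38.225 dB.
B reduces 36.725 dB more.

B, by 36.725 dB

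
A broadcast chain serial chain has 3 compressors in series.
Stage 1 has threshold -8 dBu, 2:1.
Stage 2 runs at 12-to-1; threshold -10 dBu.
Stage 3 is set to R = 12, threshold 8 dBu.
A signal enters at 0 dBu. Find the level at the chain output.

Stage 1: 8 dB above -8 dBu, reduced 2:1 to 4 dB above → -4 dBu.
Stage 2: overshoot 6 dB → 6/12 = 0.5 dB → -9.5 dBu.
Stage 3: -9.5 dBu is at or below the 8 dBu threshold — no compression; output -9.5 dBu.

-9.5 dBu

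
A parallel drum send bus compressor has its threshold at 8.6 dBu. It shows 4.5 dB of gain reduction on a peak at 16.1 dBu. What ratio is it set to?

2.5:1

Input overshoot = 16.1 − 8.6 = 7.5 dB.
Output overshoot = 7.5 − 4.5 = 3 dB.
Ratio = input overshoot / output overshoot = 7.5 / 3 = 2.5.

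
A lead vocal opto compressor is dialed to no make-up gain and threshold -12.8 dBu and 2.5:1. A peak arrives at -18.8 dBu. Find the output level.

-18.8 dBu is 6 dB below the -12.8 dBu threshold, so no gain reduction is applied.
Output = input = -18.8 dBu.

-18.8 dBu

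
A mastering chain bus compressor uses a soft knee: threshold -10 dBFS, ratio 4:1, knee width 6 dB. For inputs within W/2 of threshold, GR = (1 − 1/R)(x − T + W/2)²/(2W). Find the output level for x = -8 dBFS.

-9.5625 dBFS

x − T + W/2 = -8 − (-10) + 3 = 5.
GR = (1 − 1/4) × 5² / 12 = 0.75 × 25 / 12 = 1.5625 dB.
Output = -8 − 1.5625 = -9.5625 dBFS.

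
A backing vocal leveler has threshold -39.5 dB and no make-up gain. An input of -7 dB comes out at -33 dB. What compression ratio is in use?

Input overshoot = -7 − (-39.5) = 32.5 dB; output overshoot = -33 − (-39.5) = 6.5 dB.
Ratio = 32.5 / 6.5 = 5.

5:1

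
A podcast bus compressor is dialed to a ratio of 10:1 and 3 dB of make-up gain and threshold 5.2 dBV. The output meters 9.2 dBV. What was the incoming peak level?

Stripping the +3 dB make-up gives 6.2 dBV at the gain stage.
That's 1 dB above the 5.2 dBV threshold.
Input overshoot = R × output overshoot = 10 dB → input = 5.2 + 10 = 15.2 dBV.

15.2 dBV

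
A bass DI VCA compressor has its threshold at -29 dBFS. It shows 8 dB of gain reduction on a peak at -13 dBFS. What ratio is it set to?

Input overshoot = -13 − (-29) = 16 dB.
Output overshoot = 16 − 8 = 8 dB.
Ratio = input overshoot / output overshoot = 16 / 8 = 2.

2:1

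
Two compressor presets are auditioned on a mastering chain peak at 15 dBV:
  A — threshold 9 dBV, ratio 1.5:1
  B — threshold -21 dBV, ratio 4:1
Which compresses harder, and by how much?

A: overshoot 6 dB → output overshoot 4 dB → GR 2 dB.
B: overshoot 36 dB → output overshoot 9 dB → GR 27 dB.
B reduces 25 dB more.

B, by 25 dB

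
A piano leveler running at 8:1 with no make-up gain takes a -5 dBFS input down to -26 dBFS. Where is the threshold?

-29 dBFS

Let T be the threshold. Output overshoot = (input overshoot)/R, so -26 − T = (-5 − T)/8.
8·(-26 − T) = -5 − T → 7·T = -208 − (-5) = -203.
T = -203/7 = -29 dBFS.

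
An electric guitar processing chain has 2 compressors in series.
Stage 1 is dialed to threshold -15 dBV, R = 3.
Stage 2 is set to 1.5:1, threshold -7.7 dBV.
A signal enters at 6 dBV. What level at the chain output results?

-8 dBV

Stage 1: overshoot 21 dB → 21/3 = 7 dB → -8 dBV.
Stage 2: -8 dBV is at or below the -7.7 dBV threshold — no compression; output -8 dBV.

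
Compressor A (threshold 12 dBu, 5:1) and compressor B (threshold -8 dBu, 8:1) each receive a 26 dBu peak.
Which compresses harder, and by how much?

B, by 18.55 dB

A: GR = 14 − 14/5 = 11.2 dB.
B: GR = 34 − 34/8 = 29.75 dB.
B applies 18.55 dB more gain reduction.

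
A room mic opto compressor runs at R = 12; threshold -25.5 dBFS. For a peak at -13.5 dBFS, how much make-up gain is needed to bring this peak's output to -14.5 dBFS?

Without make-up, output = threshold + overshoot/12 = -25.5 + 1 = -24.5 dBFS.
Gap to target: 10 dB.

10 dB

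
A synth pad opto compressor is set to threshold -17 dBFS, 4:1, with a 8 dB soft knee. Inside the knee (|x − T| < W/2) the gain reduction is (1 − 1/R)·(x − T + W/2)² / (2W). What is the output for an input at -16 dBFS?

-17.171875 dBFS

x − T + W/2 = -16 − (-17) + 4 = 5.
GR = (1 − 1/4) × 5² / 16 = 0.75 × 25 / 16 = 1.171875 dB.
Output = -16 − 1.171875 = -17.171875 dBFS.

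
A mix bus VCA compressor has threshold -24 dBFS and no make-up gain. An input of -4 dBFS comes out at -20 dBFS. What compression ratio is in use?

5:1

Input overshoot = -4 − (-24) = 20 dB; output overshoot = -20 − (-24) = 4 dB.
Ratio = 20 / 4 = 5.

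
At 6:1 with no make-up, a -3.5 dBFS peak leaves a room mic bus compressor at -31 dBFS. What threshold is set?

Let T be the threshold. Output overshoot = (input overshoot)/R, so -31 − T = (-3.5 − T)/6.
6·(-31 − T) = -3.5 − T → 5·T = -186 − (-3.5) = -182.5.
T = -182.5/5 = -36.5 dBFS.

-36.5 dBFS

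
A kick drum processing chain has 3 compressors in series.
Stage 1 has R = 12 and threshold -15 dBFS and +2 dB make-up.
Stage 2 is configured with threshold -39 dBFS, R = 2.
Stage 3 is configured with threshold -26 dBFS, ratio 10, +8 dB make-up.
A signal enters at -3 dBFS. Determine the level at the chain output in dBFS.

Stage 1: 12 dB above -15 dBFS, reduced 12:1 to 1 dB above → -14 dBFS; +2 dB make-up → -12 dBFS.
Stage 2: -12 dBFS is 27 dB over -39 dBFS; at 2:1 that becomes 13.5 dB over, giving -25.5 dBFS.
Stage 3: 0.5 dB above -26 dBFS, reduced 10:1 to 0.05 dB above → -25.95 dBFS; +8 dB make-up → -17.95 dBFS.

-17.95 dBFS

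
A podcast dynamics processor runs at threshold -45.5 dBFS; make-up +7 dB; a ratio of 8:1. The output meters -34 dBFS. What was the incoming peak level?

-9.5 dBFS

Stripping the +7 dB make-up gives -41 dBFS at the gain stage.
Post-compression overshoot = -41 − (-45.5) = 4.5 dB.
Before 8:1 compression the overshoot was 4.5 × 8 = 36 dB, so input = -45.5 + 36 = -9.5 dBFS.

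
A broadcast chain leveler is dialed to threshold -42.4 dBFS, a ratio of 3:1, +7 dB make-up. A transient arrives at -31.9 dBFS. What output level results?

-31.9 dBFS

Overshoot: -31.9 − (-42.4) = 10.5 dB.
3:1 compression reduces that to 10.5/3 = 3.5 dB over.
So the level is -42.4 + 3.5 = -38.9 dBFS; make-up adds 7 dB, giving -31.9 dBFS.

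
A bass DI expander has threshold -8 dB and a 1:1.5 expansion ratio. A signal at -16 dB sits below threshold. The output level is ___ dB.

Below threshold, a 1:1.5 expander applies gain = (1.5−1)×(T − x) of attenuation.
(1.5−1) × 8 = 4 dB, so output = -16 − 4 = -20 dB.

-20 dB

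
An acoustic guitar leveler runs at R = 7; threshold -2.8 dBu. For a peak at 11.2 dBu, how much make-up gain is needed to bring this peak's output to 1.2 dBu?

2 dB

Overshoot 14 dB → 14/7 = 2 dB after compression, so the compressed level is -2.8 + 2 = -0.8 dBu.
Make-up = target − compressed = 1.2 − (-0.8) = 2 dB.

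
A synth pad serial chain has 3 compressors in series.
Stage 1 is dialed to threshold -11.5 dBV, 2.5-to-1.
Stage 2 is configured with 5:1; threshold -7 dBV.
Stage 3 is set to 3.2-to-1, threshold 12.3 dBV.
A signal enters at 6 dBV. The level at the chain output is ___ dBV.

-6.5 dBV

Stage 1: 17.5 dB above -11.5 dBV, reduced 2.5:1 to 7 dB above → -4.5 dBV.
Stage 2: 2.5 dB above -7 dBV, reduced 5:1 to 0.5 dB above → -6.5 dBV.
Stage 3: -6.5 dBV is at or below the 12.3 dBV threshold — no compression; output -6.5 dBV.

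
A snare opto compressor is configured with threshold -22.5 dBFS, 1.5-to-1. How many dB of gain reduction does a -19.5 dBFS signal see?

The signal is 3 dB above threshold.
A 1.5:1 ratio leaves 2 dB of that excess.
Gain reduction = 3 − 2 = 1 dB.

1 dB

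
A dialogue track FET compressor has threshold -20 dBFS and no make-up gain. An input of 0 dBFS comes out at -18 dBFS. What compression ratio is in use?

Input overshoot = 0 − (-20) = 20 dB; output overshoot = -18 − (-20) = 2 dB.
Ratio = 20 / 2 = 10.

10:1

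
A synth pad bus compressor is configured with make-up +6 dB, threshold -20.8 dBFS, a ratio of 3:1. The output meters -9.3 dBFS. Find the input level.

-4.3 dBFS

Remove make-up: -9.3 − 6 = -15.3 dBFS.
Post-compression overshoot = -15.3 − (-20.8) = 5.5 dB.
Before 3:1 compression the overshoot was 5.5 × 3 = 16.5 dB, so input = -20.8 + 16.5 = -4.3 dBFS.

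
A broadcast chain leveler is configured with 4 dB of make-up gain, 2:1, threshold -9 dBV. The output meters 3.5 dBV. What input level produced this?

8 dBV

Stripping the +4 dB make-up gives -0.5 dBV at the gain stage.
That's 8.5 dB above the -9 dBV threshold.
Before 2:1 compression the overshoot was 8.5 × 2 = 17 dB, so input = -9 + 17 = 8 dBV.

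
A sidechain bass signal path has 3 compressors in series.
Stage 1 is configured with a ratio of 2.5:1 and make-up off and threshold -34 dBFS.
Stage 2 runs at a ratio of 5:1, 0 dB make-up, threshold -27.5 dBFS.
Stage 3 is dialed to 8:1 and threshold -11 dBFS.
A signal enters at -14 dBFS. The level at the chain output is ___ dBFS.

Stage 1: 20 dB above -34 dBFS, reduced 2.5:1 to 8 dB above → -26 dBFS.
Stage 2: -26 dBFS is 1.5 dB over -27.5 dBFS; at 5:1 that becomes 0.3 dB over, giving -27.2 dBFS.
Stage 3: -27.2 dBFS is at or below the -11 dBFS threshold — no compression; output -27.2 dBFS.

-27.2 dBFS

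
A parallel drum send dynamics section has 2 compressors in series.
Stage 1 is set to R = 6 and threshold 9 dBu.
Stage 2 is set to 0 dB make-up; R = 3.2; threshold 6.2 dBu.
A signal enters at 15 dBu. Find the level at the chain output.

7.3875 dBu

Stage 1: overshoot 6 dB → 6/6 = 1 dB → 10 dBu.
Stage 2: 3.8 dB above 6.2 dBu, reduced 3.2:1 to 1.1875 dB above → 7.3875 dBu.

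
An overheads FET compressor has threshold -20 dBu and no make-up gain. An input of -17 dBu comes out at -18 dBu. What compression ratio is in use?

Input overshoot = -17 − (-20) = 3 dB; output overshoot = -18 − (-20) = 2 dB.
Ratio = 3 / 2 = 1.5.

1.5:1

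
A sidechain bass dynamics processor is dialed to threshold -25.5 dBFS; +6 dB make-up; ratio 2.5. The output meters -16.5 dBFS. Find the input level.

-18 dBFS

Stripping the +6 dB make-up gives -22.5 dBFS at the gain stage.
Post-compression overshoot = -22.5 − (-25.5) = 3 dB.
Input overshoot = R × output overshoot = 7.5 dB → input = -25.5 + 7.5 = -18 dBFS.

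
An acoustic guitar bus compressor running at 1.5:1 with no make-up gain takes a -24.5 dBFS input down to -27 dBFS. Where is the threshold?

Gain reduction = -24.5 − (-27) = 2.5 dB; output overshoot = GR / (R − 1) = 2.5 / 0.5 = 5 dB.
Threshold = output − output overshoot = -27 − 5 = -32 dBFS.

-32 dBFS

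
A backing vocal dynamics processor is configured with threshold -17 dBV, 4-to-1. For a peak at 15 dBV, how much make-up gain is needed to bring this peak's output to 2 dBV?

11 dB

Overshoot 32 dB → 32/4 = 8 dB after compression, so the compressed level is -17 + 8 = -9 dBV.
Make-up = target − compressed = 2 − (-9) = 11 dB.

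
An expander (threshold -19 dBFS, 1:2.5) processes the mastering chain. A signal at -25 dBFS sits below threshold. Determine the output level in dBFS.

Undershoot = (-19) − (-25) = 6 dB.
At 1:2.5, that expands to 15 dB under threshold.
Output = -19 − 15 = -34 dBFS.

-34 dBFS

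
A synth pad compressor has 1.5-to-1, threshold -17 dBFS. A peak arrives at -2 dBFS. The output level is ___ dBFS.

The input is 15 dB above the -17 dBFS threshold.
The 15 dB excess becomes 10 dB after 1.5:1 reduction.
That puts the output at -7 dBFS.

-7 dBFS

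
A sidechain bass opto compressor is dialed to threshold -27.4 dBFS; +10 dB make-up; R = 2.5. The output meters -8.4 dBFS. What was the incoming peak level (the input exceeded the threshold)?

Before make-up, the level was -8.4 − 10 = -18.4 dBFS.
The compressed level sits -18.4 − (-27.4) = 9 dB over threshold.
Undo the ratio: input overshoot = 9 × 2.5 = 22.5 dB, giving input = -4.9 dBFS.

-4.9 dBFS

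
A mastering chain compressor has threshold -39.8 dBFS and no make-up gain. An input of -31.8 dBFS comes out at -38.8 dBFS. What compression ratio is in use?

8:1

Input overshoot = -31.8 − (-39.8) = 8 dB; output overshoot = -38.8 − (-39.8) = 1 dB.
Ratio = 8 / 1 = 8.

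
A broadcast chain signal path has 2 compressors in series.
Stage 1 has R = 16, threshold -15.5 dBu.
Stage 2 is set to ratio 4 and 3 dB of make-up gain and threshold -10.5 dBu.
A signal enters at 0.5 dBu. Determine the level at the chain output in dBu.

Stage 1: 16 dB above -15.5 dBu, reduced 16:1 to 1 dB above → -14.5 dBu.
Stage 2: below threshold (-14.5 ≤ -10.5); passes unchanged; make-up brings it to -11.5 dBu.

-11.5 dBu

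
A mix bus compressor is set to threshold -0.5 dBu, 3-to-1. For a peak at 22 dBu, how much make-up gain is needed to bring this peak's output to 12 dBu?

Overshoot 22.5 dB → 22.5/3 = 7.5 dB after compression, so the compressed level is -0.5 + 7.5 = 7 dBu.
Make-up = target − compressed = 12 − 7 = 5 dB.

5 dB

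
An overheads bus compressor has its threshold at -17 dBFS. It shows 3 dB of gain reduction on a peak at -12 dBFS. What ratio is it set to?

2.5:1

Input overshoot = -12 − (-17) = 5 dB.
Output overshoot = 5 − 3 = 2 dB.
Ratio = input overshoot / output overshoot = 5 / 2 = 2.5.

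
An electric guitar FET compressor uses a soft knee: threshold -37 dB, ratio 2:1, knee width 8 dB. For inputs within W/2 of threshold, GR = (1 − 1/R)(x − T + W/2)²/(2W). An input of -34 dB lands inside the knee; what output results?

-35.53125 dB

x − T + W/2 = -34 − (-37) + 4 = 7.
GR = (1 − 1/2) × 7² / 16 = 0.5 × 49 / 16 = 1.53125 dB.
Output = -34 − 1.53125 = -35.53125 dB.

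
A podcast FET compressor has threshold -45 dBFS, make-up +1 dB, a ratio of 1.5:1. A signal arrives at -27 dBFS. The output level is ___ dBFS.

-32 dBFS

-27 dBFS sits 18 dB over threshold.
At 1.5:1 the overshoot is divided by 1.5, leaving 12 dB above threshold.
So the level is -45 + 12 = -33 dBFS; make-up adds 1 dB, giving -32 dBFS.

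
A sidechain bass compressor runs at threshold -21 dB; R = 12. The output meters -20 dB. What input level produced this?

-9 dB

The compressed level sits -20 − (-21) = 1 dB over threshold.
Before 12:1 compression the overshoot was 1 × 12 = 12 dB, so input = -21 + 12 = -9 dB.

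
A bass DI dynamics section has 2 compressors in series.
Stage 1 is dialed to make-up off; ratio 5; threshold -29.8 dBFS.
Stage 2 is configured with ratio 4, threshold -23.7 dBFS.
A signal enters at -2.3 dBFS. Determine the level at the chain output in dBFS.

-24.3 dBFS

Stage 1: overshoot 27.5 dB → 27.5/5 = 5.5 dB → -24.3 dBFS.
Stage 2: -24.3 dBFS ≤ -23.7 dBFS, so stage 2 doesn't engage; output -24.3 dBFS.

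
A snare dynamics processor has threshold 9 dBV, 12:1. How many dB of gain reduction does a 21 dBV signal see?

11 dB

21 dBV exceeds the threshold by 12 dB.
A 12:1 ratio leaves 1 dB of that excess.
GR = overshoot in − overshoot out = 12 − 1 = 11 dB.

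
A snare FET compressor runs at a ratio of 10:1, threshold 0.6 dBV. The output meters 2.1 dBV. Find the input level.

The compressed level sits 2.1 − 0.6 = 1.5 dB over threshold.
Undo the ratio: input overshoot = 1.5 × 10 = 15 dB, giving input = 15.6 dBV.

15.6 dBV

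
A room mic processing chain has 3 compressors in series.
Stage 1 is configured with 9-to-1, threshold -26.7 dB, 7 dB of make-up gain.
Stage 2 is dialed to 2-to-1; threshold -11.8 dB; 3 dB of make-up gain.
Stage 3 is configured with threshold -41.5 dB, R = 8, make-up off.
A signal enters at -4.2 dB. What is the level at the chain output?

-38.0875 dB

Stage 1: -4.2 dB is 22.5 dB over -26.7 dB; at 9:1 that becomes 2.5 dB over, giving -24.2 dB; +7 dB make-up → -17.2 dB.
Stage 2: -17.2 dB ≤ -11.8 dB, so stage 2 doesn't engage; make-up brings it to -14.2 dB.
Stage 3: -14.2 dB is 27.3 dB over -41.5 dB; at 8:1 that becomes 3.4125 dB over, giving -38.0875 dB.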